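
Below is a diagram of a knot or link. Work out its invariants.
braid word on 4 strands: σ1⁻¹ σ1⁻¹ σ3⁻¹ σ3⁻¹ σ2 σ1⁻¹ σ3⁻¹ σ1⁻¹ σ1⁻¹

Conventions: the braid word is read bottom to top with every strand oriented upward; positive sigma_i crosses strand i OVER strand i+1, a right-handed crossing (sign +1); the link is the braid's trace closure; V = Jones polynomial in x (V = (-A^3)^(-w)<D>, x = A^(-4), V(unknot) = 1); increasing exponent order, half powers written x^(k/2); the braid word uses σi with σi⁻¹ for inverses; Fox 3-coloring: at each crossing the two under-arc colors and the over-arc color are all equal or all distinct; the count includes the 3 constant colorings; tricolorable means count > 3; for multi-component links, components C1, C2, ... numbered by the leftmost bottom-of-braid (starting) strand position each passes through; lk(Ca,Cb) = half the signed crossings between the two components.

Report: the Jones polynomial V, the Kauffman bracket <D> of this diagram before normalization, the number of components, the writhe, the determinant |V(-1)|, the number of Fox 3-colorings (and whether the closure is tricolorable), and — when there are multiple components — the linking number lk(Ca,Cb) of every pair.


V = x^-11 - 2x^-10 + 2x^-9 - 3x^-8 + 2x^-7 - 2x^-6 + 2x^-5 + x^-3
<D> = -A^-9 - 2A^-1 + 2A^3 - 2A^7 + 3A^11 - 2A^15 + 2A^19 - A^23 (w = -7)
1 component over 9 crossings, w = -7
9 Fox colorings among 3^9, |V(-1)| = 15: tricolorable
why: V spans 8 powers of x: at least 8 crossings in any diagram


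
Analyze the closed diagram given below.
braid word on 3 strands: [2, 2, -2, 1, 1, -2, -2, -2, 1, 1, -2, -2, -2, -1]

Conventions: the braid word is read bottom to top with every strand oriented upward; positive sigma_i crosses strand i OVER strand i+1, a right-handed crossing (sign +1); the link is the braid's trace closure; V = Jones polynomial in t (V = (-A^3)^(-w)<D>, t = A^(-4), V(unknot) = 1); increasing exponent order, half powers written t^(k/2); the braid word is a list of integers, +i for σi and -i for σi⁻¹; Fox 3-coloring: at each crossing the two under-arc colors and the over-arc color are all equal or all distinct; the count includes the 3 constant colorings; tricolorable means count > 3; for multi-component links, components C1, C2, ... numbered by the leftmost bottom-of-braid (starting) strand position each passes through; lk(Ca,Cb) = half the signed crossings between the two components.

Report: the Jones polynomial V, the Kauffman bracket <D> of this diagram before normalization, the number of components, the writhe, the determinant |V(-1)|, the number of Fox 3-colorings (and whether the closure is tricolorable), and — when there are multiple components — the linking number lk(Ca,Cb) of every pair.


V = t^-7 - 3t^-6 + 6t^-5 - 10t^-4 + 12t^-3 - 12t^-2 + 12t^-1 - 9 + 6t - 3t^2 + t^3
<D> = A^-18 - 3A^-14 + 6A^-10 - 9A^-6 + 12A^-2 - 12A^2 + 12A^6 - 10A^10 + 6A^14 - 3A^18 + A^22 (w = -2)
1 component over 14 crossings, w = -2
9 Fox colorings among 3^14, |V(-1)| = 75: tricolorable
why: w = -2 shifts under R1 moves; the (-A^3)^(2) factor cancels that in V


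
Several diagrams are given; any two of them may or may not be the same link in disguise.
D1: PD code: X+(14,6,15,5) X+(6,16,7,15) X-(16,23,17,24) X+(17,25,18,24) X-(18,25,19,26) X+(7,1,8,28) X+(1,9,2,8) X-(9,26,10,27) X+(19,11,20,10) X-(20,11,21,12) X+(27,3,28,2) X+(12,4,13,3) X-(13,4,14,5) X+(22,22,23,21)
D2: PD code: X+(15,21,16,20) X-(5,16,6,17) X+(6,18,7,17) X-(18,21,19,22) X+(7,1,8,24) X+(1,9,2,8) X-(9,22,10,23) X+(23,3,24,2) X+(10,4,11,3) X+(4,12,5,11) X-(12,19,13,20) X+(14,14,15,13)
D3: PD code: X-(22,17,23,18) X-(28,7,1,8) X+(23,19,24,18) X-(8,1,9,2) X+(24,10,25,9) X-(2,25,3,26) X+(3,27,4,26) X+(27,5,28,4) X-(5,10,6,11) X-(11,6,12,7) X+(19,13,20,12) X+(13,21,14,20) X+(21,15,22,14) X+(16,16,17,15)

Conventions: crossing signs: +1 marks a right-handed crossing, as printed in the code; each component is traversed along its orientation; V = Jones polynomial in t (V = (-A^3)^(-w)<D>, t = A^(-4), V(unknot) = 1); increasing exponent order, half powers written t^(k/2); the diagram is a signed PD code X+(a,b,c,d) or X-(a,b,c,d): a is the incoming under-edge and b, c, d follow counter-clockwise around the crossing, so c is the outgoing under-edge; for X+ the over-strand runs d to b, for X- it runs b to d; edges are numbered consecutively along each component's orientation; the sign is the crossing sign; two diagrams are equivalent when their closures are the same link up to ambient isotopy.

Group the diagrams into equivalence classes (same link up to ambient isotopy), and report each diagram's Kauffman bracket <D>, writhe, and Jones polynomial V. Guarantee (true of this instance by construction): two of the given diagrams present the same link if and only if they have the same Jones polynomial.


equivalence classes: {D1, D2} | {D3}
D1 (bracket -A^-12 + A^-8 - A^-4 + 2 - A^4 + A^8; 14 crossings at w = +4): V = t - t^2 + 2t^3 - t^4 + t^5 - t^6
D2 (bracket -A^-12 + A^-8 - A^-4 + 2 - A^4 + A^8; 12 crossings at w = +4): V = t - t^2 + 2t^3 - t^4 + t^5 - t^6
D3 (bracket -A^-6 + A^-2 - A^2 + 3A^6 - A^10 + A^14 - A^18; 14 crossings at w = +2): V = -t^-3 + t^-2 - t^-1 + 3 - t + t^2 - t^3
key observation: comparing 3 Jones polynomials yields 2 groups


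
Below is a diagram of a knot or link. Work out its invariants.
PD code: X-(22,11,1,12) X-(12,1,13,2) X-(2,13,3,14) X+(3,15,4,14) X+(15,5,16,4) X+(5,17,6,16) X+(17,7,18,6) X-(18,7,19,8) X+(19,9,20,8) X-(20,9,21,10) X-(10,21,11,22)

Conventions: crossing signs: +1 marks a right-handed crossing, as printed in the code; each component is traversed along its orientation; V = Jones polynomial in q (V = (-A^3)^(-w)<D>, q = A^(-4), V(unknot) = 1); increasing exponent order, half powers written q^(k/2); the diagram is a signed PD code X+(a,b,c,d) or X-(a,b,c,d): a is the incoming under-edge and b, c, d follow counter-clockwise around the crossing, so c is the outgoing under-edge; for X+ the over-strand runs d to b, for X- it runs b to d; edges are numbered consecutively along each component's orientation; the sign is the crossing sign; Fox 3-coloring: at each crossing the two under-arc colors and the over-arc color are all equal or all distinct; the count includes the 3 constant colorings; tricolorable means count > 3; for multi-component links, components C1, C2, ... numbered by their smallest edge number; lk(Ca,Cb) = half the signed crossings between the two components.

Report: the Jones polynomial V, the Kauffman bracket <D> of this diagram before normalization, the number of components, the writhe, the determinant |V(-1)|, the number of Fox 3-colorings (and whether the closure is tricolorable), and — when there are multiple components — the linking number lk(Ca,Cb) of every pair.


V = 1
<D> = -A^-3 (w = -1)
1 component over 11 crossings, w = -1
3 Fox colorings among 3^11, |V(-1)| = 1: not tricolorable
why: det 1 = |V(-1)|; not divisible by 3, so not tricolorable


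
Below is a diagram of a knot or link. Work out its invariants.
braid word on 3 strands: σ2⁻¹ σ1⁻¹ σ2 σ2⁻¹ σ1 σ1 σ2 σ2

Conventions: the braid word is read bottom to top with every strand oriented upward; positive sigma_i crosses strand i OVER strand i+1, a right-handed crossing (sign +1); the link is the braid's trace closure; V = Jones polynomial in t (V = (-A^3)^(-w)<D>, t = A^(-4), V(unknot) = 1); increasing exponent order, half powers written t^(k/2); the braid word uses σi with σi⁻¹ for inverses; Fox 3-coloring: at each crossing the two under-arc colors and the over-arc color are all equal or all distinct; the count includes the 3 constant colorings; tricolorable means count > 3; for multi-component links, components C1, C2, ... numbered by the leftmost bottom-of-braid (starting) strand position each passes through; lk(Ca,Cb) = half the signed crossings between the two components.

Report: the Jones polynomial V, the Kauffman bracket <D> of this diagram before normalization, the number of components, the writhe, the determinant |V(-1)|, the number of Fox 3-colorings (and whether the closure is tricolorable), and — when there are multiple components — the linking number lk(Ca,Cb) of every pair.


Jones polynomial: V(t) = 1
<D> = A^6; writhe +2
components 1, writhe +2 (8 crossings)
3-colorings: 3 of 3^8, det 1 — not tricolorable
note: w = +2 (over 8 crossings) is diagram-only; (-A^3)^(-2) removes it from V


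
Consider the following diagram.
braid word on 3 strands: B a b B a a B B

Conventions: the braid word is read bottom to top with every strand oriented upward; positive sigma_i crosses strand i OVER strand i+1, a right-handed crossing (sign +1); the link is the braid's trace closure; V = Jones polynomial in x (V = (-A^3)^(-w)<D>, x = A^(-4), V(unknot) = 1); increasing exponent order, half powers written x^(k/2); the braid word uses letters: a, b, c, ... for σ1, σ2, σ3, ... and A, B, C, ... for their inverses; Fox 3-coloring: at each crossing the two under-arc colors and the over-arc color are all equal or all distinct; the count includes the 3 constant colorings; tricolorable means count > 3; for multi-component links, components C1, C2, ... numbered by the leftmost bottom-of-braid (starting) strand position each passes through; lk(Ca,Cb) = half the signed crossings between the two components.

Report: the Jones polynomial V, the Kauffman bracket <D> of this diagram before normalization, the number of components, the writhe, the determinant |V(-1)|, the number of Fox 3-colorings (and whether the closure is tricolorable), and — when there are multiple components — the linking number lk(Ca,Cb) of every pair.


V = -x^-3 + x^-2 - x^-1 + 3 - x + x^2 - x^3
<D> = -A^-12 + A^-8 - A^-4 + 3 - A^4 + A^8 - A^12 (w = 0)
1 component over 8 crossings, w = 0
27 Fox colorings among 3^8, |V(-1)| = 9: tricolorable
why: |V(-1)| = 9: so tricolorable, since 3 divides 9


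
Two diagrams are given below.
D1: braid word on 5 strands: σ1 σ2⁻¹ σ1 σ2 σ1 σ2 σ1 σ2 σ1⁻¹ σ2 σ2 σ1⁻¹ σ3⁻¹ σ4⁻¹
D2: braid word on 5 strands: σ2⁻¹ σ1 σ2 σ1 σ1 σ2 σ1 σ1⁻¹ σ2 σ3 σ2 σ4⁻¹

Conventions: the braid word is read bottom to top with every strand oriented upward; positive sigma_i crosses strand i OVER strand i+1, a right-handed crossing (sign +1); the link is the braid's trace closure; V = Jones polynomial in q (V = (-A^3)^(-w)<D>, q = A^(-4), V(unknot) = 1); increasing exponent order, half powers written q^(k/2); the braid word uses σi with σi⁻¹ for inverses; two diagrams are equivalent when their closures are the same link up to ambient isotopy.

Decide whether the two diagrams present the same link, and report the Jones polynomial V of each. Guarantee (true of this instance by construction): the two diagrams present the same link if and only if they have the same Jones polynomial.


same link: yes
V(D1) = q^2 + q^4 - q^5 + q^6 - q^7  [14 crossings, <D> = -A^-16 + A^-12 - A^-8 + A^-4 + A^4, w = +4]
V(D2) = q^2 + q^4 - q^5 + q^6 - q^7  (w +6, c 12, <D> = -A^-10 + A^-6 - A^-2 + A^2 + A^10)
note: Markov moves rewrite D1 (14 crossings) into D2 (12)


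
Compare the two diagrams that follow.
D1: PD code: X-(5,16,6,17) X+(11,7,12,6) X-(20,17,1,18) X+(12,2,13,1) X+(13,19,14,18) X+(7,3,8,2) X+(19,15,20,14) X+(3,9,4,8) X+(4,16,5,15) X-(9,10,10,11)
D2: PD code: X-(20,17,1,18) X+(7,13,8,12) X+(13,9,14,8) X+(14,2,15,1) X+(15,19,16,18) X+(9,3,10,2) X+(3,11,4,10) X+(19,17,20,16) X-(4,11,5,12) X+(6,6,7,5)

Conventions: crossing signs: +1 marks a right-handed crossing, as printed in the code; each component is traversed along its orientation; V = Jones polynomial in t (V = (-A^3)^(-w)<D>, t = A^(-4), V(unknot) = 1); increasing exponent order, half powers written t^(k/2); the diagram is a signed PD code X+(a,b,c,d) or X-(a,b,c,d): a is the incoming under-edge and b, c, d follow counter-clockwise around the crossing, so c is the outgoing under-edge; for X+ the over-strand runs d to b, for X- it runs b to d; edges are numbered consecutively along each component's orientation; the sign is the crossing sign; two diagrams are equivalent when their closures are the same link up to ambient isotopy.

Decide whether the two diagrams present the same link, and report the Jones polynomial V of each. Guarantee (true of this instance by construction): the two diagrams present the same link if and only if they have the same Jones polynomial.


equivalent: yes
V(D1) = t + t^3 - t^4  (w +4, c 10, <D> = -A^-4 + 1 + A^8)
V(D2) = t + t^3 - t^4  (w +6, c 10, <D> = -A^2 + A^6 + A^14)
why: from 10 to 10 crossings by R-moves: one link, two diagrams


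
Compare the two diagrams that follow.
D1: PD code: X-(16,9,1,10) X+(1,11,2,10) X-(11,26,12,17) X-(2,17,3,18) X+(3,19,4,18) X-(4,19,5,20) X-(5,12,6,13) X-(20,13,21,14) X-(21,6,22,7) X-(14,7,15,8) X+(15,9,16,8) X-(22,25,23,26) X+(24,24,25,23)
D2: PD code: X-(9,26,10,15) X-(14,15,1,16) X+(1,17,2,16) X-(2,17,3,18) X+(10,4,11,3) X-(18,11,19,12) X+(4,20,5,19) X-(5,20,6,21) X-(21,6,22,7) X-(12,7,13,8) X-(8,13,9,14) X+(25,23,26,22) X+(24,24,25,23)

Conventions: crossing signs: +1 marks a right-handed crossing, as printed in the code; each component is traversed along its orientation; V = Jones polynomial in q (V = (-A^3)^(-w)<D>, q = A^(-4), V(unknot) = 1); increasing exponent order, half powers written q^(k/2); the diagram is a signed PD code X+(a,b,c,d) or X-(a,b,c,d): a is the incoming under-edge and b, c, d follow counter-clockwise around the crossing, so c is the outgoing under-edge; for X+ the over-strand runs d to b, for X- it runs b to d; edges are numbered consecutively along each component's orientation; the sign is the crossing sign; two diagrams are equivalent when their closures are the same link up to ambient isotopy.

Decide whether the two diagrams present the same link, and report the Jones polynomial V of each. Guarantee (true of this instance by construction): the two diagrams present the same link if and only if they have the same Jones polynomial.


equivalent: yes
V(D1) = -q^(-11/2) + q^(-9/2) - q^(-7/2) - q^(-3/2)  (w -5, c 13, <D> = A^-9 + A^-1 - A^3 + A^7)
V(D2) = -q^(-11/2) + q^(-9/2) - q^(-7/2) - q^(-3/2)  (w -3, c 13, <D> = A^-3 + A^5 - A^9 + A^13)
why: Reidemeister moves carry D1 (13 crossings) to D2 (13)


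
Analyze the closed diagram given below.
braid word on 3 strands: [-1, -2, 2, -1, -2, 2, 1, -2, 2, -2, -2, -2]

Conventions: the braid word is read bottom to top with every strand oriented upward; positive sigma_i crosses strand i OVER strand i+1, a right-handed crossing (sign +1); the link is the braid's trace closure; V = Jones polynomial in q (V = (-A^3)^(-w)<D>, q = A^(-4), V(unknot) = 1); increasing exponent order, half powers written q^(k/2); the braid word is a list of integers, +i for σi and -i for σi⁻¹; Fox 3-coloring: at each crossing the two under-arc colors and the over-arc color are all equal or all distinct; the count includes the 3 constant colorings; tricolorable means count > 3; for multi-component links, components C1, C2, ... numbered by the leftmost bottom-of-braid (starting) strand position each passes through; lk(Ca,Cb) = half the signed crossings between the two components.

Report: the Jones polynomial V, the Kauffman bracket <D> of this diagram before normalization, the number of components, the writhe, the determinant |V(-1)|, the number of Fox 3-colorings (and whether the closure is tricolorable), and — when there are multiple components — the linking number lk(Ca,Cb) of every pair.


Jones polynomial: V(q) = -q^-4 + q^-3 + q^-1
<D> = A^-8 + 1 - A^4; writhe -4
components 1, writhe -4 (12 crossings)
3-colorings: 9 of 3^12, det 3 — tricolorable
note: w = -4 (over 12 crossings) is diagram-only; (-A^3)^(4) removes it from V


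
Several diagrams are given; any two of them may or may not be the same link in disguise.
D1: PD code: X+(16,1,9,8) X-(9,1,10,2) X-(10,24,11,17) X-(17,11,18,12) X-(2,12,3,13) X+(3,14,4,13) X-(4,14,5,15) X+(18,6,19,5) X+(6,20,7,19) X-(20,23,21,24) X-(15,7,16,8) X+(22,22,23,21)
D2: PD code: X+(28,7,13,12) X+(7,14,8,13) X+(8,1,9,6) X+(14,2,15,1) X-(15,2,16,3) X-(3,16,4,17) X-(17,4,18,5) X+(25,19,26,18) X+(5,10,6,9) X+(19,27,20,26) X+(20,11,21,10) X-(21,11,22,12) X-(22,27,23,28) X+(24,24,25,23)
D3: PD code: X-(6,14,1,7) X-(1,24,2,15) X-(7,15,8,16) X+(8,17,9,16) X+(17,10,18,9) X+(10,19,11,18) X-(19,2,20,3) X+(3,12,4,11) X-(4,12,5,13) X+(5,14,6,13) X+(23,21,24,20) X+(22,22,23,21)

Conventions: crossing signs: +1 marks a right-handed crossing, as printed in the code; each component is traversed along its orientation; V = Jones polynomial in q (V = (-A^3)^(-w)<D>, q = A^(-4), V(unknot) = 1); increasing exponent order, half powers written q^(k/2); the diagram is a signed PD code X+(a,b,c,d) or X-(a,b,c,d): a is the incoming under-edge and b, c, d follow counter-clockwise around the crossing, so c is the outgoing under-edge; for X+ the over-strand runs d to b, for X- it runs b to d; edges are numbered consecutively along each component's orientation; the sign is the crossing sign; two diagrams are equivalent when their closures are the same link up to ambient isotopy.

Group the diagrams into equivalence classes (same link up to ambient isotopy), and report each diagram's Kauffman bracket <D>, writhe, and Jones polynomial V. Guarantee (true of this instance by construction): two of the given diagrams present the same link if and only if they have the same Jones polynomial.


grouping into links: {D1} | {D2} | {D3}
V(D1) = q^-4 + q^-2 + 2  (w -2, c 12, <D> = 2A^-6 + A^2 + A^10)
V(D2) = 2 + q^2 + q^4  [14 crossings, <D> = A^-4 + A^4 + 2A^12, w = +4]
V(D3) = q^-2 + 2 + q^2  (w +2, c 12, <D> = A^-2 + 2A^6 + A^14)
key observation: 3 classes among 3 diagrams; unequal V(q) rules out equality


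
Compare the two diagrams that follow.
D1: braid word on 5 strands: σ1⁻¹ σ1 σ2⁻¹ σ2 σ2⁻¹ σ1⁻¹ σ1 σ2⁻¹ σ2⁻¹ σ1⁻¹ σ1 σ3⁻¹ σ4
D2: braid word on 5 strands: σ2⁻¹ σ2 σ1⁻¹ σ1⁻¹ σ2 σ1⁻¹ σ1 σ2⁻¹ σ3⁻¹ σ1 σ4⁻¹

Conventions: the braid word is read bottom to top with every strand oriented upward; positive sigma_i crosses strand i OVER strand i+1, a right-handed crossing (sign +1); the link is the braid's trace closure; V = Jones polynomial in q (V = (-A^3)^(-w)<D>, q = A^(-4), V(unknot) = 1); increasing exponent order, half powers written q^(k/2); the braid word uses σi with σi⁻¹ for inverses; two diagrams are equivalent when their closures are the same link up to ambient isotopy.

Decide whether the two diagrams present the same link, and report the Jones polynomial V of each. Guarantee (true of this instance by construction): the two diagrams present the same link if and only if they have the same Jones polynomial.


same link: no
V(D1) = q^(-9/2) - q^(-5/2) - q^(-3/2) - q^(-1/2)  [13 crossings, <D> = A^-7 + A^-3 + A - A^9, w = -3]
D2 (bracket A^-11 + A^-7; 11 crossings at w = -3): V = -q^(-1/2) - q^(1/2)
note: 2 values of V(q) split the 2 diagrams


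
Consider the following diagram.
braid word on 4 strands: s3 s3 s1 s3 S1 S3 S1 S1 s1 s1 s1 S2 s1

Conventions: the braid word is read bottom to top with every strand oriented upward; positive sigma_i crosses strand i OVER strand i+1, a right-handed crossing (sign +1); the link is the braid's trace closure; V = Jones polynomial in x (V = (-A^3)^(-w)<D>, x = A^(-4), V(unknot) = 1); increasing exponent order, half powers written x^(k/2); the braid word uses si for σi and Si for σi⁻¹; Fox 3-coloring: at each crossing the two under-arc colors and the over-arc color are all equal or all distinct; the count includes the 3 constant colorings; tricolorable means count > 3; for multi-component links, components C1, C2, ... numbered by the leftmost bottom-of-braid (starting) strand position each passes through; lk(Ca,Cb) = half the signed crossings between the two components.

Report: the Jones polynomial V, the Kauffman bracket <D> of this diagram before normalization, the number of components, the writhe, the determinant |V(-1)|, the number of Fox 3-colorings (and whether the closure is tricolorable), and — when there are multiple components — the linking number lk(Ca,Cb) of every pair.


V(x) = x + 2x^3 + x^5
bracket: -A^-11 - 2A^-3 - A^5, w = +3
3 components, writhe +3, over 13 crossings
lk(C1,C2) = +1
linking number lk(C1,C3) = +1
lk(C2,C3): 0
det 4, colorings 3 of 3^13 — not tricolorable
observation: summing lk over 3 pairs gives +2


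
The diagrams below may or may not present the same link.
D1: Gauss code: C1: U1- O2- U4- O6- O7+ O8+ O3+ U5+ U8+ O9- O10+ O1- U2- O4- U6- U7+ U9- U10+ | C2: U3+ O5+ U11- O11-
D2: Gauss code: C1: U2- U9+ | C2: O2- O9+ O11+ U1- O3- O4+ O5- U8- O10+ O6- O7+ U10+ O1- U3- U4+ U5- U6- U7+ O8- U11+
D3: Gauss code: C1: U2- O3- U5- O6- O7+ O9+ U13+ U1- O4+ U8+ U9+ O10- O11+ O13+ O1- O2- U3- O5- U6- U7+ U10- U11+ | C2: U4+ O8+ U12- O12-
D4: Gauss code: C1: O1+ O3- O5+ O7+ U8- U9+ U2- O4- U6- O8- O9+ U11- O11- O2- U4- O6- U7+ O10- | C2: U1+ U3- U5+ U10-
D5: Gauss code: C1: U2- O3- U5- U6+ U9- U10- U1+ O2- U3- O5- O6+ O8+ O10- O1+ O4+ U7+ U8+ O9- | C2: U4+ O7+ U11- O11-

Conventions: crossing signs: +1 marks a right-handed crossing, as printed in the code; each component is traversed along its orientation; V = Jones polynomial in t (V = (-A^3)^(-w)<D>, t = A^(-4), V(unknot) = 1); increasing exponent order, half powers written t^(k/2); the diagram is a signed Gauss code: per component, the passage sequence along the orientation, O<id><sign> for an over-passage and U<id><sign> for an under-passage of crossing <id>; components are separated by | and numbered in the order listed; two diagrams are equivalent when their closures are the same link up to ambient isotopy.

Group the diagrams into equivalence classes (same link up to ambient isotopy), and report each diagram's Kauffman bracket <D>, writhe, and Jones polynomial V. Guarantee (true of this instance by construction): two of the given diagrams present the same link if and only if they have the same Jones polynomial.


grouping into links: {D1, D3, D5} | {D2, D4}
V(D1) = t^(-7/2) - t^(-5/2) + t^(-3/2) - 2t^(-1/2) - t^(3/2)  (w -1, c 11, <D> = A^-9 + 2A^-1 - A^3 + A^7 - A^11)
V(D2) = t^(-9/2) - t^(-5/2) - t^(-3/2) - t^(-1/2)  (w -1, c 11, <D> = A^-1 + A^3 + A^7 - A^15)
V(D3) = t^(-7/2) - t^(-5/2) + t^(-3/2) - 2t^(-1/2) - t^(3/2)  [13 crossings, <D> = A^-9 + 2A^-1 - A^3 + A^7 - A^11, w = -1]
D4 (bracket A^-7 + A^-3 + A - A^9; 11 crossings at w = -3): V = t^(-9/2) - t^(-5/2) - t^(-3/2) - t^(-1/2)
V(D5) = t^(-7/2) - t^(-5/2) + t^(-3/2) - 2t^(-1/2) - t^(3/2)  (w -1, c 11, <D> = A^-9 + 2A^-1 - A^3 + A^7 - A^11)
why: 2 classes among 5 diagrams; unequal V(t) rules out equality


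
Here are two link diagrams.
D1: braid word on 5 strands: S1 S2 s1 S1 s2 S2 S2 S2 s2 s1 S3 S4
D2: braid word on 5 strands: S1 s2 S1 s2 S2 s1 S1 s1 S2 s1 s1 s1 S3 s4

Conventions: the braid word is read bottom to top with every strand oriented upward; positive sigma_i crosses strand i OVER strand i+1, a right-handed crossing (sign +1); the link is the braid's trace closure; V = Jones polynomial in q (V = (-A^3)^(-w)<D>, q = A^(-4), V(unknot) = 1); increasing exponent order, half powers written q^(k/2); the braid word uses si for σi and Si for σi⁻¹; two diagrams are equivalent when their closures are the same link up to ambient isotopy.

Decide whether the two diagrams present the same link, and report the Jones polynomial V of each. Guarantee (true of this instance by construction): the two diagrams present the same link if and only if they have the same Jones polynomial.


equivalent: no
V(D1) = q^-3 + q^-2 + q^-1 + 1  (w -4, c 12, <D> = A^-12 + A^-8 + A^-4 + 1)
D2 (bracket A^-6 + A^-2 + A^2 + A^6; 14 crossings at w = +2): V = 1 + q + q^2 + q^3
why: 2 values of V(q) split the 2 diagrams


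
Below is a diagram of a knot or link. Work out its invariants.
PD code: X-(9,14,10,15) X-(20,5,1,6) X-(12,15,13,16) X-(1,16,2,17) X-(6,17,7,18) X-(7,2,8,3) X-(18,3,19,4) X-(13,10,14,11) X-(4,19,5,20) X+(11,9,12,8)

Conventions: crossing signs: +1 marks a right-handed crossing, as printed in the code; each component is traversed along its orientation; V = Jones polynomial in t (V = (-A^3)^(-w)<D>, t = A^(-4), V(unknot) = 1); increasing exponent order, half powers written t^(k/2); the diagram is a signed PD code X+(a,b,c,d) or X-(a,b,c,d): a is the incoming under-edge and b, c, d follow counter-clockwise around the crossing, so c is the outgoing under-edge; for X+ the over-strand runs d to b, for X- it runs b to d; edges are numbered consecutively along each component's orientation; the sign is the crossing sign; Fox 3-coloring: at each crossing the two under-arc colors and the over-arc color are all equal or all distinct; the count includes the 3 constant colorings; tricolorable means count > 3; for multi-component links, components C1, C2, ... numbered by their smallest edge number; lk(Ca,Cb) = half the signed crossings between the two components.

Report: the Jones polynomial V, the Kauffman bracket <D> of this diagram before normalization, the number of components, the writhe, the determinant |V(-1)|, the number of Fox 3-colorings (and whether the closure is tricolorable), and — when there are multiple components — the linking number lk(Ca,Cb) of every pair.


V = -t^-7 + t^-6 - t^-5 + t^-4 + t^-2
<D> = A^-16 + A^-8 - A^-4 + 1 - A^4 (w = -8)
1 component over 10 crossings, w = -8
3 Fox colorings among 3^10, |V(-1)| = 5: not tricolorable
why: w = -8 shifts under R1 moves; the (-A^3)^(8) factor cancels that in V


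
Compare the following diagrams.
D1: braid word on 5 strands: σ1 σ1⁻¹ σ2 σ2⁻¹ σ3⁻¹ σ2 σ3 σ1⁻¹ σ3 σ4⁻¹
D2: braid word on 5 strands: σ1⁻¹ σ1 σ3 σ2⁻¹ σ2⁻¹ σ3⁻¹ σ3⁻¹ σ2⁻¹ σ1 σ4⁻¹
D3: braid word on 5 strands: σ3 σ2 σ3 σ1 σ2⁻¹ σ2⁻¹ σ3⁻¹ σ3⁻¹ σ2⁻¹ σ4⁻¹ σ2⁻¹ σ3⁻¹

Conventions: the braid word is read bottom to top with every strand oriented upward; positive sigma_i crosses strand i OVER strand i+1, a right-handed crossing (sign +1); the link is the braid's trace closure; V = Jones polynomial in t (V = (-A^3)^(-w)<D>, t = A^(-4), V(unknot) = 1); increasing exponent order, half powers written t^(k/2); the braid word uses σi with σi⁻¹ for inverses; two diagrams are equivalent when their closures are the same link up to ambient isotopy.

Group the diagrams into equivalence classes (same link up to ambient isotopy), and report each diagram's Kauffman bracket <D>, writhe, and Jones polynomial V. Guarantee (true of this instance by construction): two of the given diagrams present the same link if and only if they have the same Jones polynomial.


equivalence classes: {D1} | {D2, D3}
D1 (bracket 1; 10 crossings at w = 0): V = 1
D2 (bracket A^-8 - A^-4 + 2 - A^4 + A^8 - A^12; 10 crossings at w = -4): V = -t^-6 + t^-5 - t^-4 + 2t^-3 - t^-2 + t^-1
V(D3) = -t^-6 + t^-5 - t^-4 + 2t^-3 - t^-2 + t^-1  (w -4, c 12, <D> = A^-8 - A^-4 + 2 - A^4 + A^8 - A^12)
observation: V(t) takes 2 values over 3 diagrams, fixing the grouping


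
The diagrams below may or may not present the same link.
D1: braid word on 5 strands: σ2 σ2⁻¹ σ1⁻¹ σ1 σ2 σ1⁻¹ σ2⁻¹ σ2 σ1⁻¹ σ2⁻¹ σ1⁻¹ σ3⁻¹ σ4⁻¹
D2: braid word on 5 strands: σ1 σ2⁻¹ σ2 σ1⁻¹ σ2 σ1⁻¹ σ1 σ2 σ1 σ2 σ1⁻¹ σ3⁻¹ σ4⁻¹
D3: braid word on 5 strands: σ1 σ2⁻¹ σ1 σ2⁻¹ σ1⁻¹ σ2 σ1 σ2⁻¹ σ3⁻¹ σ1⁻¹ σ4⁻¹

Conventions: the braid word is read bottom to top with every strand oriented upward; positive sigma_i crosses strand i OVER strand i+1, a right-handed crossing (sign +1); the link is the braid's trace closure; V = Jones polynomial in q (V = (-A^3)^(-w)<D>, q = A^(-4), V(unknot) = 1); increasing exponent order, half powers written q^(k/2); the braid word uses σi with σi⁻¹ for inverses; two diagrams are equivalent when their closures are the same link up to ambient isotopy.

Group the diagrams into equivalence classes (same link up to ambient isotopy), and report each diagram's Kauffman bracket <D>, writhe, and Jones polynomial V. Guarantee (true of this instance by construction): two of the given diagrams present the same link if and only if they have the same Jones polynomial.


equivalence classes: {D1} | {D2} | {D3}
D1 (bracket A^-13 + A^-5; 13 crossings at w = -5): V = -q^(-5/2) - q^(-1/2)
V(D2) = -q^(1/2) - q^(5/2)  [13 crossings, <D> = A^-7 + A, w = +1]
D3 (bracket A^-15 + 2A^-7 - A^-3 + A - A^5; 11 crossings at w = -3): V = q^(-7/2) - q^(-5/2) + q^(-3/2) - 2q^(-1/2) - q^(3/2)
key observation: V(q) takes 3 values over 3 diagrams, fixing the grouping


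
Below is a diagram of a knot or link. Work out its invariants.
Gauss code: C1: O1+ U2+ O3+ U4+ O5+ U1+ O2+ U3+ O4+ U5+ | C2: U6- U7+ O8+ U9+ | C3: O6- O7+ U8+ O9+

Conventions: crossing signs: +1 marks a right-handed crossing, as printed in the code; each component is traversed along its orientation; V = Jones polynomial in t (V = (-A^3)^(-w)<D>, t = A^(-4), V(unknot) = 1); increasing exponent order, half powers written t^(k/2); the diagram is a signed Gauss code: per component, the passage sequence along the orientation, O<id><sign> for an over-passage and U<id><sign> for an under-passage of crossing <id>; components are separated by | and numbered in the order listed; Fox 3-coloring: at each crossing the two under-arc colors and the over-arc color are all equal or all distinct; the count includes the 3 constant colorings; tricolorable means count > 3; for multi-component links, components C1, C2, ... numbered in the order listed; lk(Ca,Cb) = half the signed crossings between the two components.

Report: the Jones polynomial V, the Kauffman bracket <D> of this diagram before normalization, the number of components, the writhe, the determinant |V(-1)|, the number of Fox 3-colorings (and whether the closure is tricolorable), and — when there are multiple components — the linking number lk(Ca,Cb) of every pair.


V = t^2 + t^3 + 2t^4 + t^5 + t^6 - t^8 - t^10
<D> = A^-19 + A^-11 - A^-3 - A - 2A^5 - A^9 - A^13 (w = +7)
3 components over 9 crossings, w = +7
lk(C1,C2): 0
lk(C1,C3) = 0
linking number lk(C2,C3) = +1
9 Fox colorings among 3^9, |V(-1)| = 0: tricolorable
why: the span of V is 8, within the link bound 9 + 3 - 1


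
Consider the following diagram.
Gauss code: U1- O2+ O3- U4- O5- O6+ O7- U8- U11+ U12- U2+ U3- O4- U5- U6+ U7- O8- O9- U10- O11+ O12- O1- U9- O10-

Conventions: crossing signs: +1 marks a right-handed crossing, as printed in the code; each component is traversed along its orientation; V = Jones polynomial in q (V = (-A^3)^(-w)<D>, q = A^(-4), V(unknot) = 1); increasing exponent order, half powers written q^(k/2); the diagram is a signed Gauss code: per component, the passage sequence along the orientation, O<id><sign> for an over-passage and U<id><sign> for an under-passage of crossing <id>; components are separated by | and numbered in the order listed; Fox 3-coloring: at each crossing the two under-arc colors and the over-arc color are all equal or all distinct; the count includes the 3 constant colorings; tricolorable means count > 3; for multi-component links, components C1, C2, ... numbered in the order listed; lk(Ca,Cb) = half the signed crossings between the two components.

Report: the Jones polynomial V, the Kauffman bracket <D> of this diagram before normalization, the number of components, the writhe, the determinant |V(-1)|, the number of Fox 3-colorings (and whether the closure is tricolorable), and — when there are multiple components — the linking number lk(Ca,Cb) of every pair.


V = q^-8 - 2q^-7 + q^-6 - 2q^-5 + 2q^-4 + q^-2
<D> = A^-10 + 2A^-2 - 2A^2 + A^6 - 2A^10 + A^14 (w = -6)
1 component over 12 crossings, w = -6
27 Fox colorings among 3^12, |V(-1)| = 9: tricolorable
why: V spans 6 powers of q: at least 6 crossings in any diagram


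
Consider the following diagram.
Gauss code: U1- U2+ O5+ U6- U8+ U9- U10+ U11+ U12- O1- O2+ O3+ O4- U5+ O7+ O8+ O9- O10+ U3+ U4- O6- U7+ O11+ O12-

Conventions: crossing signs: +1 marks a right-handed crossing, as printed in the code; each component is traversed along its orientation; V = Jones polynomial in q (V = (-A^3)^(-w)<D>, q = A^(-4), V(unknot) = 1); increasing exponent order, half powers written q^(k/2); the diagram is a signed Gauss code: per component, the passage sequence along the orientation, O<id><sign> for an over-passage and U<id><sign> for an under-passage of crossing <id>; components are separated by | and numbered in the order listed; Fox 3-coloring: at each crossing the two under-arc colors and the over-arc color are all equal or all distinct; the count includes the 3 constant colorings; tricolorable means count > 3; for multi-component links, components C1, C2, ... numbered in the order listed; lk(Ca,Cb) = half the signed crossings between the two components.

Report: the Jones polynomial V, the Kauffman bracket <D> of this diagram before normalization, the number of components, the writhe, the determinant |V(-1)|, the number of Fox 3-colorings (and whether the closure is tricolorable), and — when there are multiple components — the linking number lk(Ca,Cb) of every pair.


V(q) = 1
bracket: A^6, w = +2
1 component, writhe +2, over 12 crossings
det 1, colorings 3 of 3^12 — not tricolorable
observation: |V(-1)| = 1: so not tricolorable, since 3 does not divide 1


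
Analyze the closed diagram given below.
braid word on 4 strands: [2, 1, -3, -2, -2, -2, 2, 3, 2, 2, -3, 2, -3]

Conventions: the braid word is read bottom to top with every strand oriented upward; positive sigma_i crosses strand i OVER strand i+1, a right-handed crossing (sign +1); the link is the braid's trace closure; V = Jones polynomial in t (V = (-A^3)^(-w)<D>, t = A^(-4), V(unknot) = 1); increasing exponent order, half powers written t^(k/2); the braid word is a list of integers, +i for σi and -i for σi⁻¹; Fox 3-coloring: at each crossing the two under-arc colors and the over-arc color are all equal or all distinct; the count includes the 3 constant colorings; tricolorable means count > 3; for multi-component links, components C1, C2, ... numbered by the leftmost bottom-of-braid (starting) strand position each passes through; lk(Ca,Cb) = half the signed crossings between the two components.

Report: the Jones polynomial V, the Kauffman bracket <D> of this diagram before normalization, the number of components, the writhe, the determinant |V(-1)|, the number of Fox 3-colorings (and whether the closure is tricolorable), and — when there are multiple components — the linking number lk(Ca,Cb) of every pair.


Jones polynomial: V(t) = t^-4 - 3t^-3 + 5t^-2 - 6t^-1 + 7 - 6t + 5t^2 - 3t^3 + t^4
<D> = -A^-13 + 3A^-9 - 5A^-5 + 6A^-1 - 7A^3 + 6A^7 - 5A^11 + 3A^15 - A^19; writhe +1
components 1, writhe +1 (13 crossings)
3-colorings: 3 of 3^13, det 37 — not tricolorable
note: V spans 8 powers of t: at least 8 crossings in any diagram


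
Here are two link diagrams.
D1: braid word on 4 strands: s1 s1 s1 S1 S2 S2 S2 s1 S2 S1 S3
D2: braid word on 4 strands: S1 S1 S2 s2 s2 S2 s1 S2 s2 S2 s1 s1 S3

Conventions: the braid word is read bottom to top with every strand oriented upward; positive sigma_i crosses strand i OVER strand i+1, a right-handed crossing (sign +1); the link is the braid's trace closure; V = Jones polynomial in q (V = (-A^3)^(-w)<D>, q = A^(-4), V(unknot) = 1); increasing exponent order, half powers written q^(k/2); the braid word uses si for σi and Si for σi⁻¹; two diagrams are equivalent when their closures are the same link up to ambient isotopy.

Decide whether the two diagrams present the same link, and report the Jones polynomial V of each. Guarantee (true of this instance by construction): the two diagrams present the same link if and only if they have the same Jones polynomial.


same link: no
V(D1) = q^-5 - 2q^-4 + 2q^-3 - 2q^-2 + 2q^-1 - 1 + q  [11 crossings, <D> = -A^-13 + A^-9 - 2A^-5 + 2A^-1 - 2A^3 + 2A^7 - A^11, w = -3]
V(D2) = 1  [13 crossings, <D> = -A^-3, w = -1]
insight: V(q) takes 2 values over 2 diagrams, fixing the grouping


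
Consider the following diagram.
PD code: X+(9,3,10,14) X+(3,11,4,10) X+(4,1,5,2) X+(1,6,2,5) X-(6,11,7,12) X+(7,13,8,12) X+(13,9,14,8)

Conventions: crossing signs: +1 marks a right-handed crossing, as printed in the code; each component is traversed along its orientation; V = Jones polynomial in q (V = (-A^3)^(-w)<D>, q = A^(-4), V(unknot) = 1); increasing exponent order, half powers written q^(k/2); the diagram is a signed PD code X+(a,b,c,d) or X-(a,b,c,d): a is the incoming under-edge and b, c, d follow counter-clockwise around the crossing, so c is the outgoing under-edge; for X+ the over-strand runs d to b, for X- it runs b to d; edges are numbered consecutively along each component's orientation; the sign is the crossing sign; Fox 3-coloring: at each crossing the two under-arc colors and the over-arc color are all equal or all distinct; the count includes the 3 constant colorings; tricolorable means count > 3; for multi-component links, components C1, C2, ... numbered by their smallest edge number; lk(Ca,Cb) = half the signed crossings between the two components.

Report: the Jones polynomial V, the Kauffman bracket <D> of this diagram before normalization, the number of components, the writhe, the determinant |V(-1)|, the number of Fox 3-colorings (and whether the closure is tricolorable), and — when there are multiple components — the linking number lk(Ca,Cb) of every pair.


V = -q^(3/2) - 2q^(7/2) + q^(9/2) - q^(11/2) + q^(13/2)
<D> = -A^-11 + A^-7 - A^-3 + 2A + A^9 (w = +5)
2 components over 7 crossings, w = +5
lk(C1,C2): +1
9 Fox colorings among 3^7, |V(-1)| = 6: tricolorable
why: the span of V is 5, within the link bound 7 + 2 - 1


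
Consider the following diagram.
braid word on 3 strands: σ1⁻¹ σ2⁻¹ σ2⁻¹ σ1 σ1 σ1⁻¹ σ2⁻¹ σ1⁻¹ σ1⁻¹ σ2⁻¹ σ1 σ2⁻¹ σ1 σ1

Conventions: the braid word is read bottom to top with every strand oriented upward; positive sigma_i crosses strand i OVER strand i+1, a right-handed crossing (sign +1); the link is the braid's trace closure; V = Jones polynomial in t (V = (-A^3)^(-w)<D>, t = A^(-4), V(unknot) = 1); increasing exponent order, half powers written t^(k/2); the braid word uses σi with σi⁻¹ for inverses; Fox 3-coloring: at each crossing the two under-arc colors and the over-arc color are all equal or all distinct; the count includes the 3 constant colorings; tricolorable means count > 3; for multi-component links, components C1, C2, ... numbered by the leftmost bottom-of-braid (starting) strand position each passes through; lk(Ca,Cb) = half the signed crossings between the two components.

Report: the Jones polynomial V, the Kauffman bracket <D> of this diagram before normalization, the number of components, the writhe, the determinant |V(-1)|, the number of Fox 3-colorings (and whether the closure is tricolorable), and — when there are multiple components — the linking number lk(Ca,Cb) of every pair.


Jones polynomial: V(t) = -t^-8 + 2t^-7 - 3t^-6 + 4t^-5 - 5t^-4 + 5t^-3 - 3t^-2 + 3t^-1 - 1
<D> = -A^-12 + 3A^-8 - 3A^-4 + 5 - 5A^4 + 4A^8 - 3A^12 + 2A^16 - A^20; writhe -4
components 1, writhe -4 (14 crossings)
3-colorings: 9 of 3^14, det 27 — tricolorable
note: w = -4 (over 14 crossings) is diagram-only; (-A^3)^(4) removes it from V


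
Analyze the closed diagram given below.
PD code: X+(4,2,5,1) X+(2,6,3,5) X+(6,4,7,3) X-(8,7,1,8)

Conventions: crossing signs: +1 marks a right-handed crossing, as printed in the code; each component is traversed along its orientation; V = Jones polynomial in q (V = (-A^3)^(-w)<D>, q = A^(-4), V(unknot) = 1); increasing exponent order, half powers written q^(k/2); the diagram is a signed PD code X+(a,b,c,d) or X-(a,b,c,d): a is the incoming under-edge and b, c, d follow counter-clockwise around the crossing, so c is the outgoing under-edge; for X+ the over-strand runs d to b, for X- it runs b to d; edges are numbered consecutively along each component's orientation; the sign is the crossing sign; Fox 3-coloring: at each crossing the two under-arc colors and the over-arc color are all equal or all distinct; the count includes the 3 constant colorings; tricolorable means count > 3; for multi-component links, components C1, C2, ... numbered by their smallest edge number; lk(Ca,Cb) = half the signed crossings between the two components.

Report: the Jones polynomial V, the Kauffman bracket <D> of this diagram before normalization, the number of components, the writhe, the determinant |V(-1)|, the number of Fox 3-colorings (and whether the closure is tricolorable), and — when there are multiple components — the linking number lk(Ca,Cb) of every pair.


V(q) = q + q^3 - q^4
bracket: -A^-10 + A^-6 + A^2, w = +2
1 component, writhe +2, over 4 crossings
det 3, colorings 9 of 3^4 — tricolorable
observation: w = +2 (over 4 crossings) is diagram-only; (-A^3)^(-2) removes it from V
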